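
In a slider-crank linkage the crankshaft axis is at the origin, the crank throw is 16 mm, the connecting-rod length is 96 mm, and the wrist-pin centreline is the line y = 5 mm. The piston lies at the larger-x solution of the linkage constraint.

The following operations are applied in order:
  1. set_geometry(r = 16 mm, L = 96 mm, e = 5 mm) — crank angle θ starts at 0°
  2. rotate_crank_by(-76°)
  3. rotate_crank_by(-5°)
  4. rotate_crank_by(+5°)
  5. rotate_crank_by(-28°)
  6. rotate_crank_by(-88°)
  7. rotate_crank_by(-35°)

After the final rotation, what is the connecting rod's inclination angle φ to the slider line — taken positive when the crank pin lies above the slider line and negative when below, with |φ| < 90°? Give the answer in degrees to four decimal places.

4.0030

set_geometry: r = 16 mm, L = 96 mm, e = 5 mm; θ ← 0°
rotate_crank_by(-76°): θ ← 0° -76° = -76°
rotate_crank_by(-5°): θ ← -76° -5° = -81°
rotate_crank_by(+5°): θ ← -81° +5° = -76°
rotate_crank_by(-28°): θ ← -76° -28° = -104°
rotate_crank_by(-88°): θ ← -104° -88° = -192°
rotate_crank_by(-35°): θ ← -192° -35° = -227°
crank pin P = (r cos θ, r sin θ) = (-10.911974, 11.701659)
h = r sin θ − e = 11.701659 − 5 = 6.701659
sin φ = h / L = 6.701659 / 96 = 0.06980895
φ = arcsin(0.06980895) = 4.003014°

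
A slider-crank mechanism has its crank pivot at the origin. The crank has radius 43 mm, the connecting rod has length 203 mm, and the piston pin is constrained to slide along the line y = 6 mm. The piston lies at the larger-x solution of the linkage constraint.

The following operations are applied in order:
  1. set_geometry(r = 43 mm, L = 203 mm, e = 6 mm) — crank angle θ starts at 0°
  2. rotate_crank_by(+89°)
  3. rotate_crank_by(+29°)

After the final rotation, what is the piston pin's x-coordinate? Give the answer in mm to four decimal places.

set_geometry: r = 43 mm, L = 203 mm, e = 6 mm; θ ← 0°
rotate_crank_by(+89°): θ ← 0° +89° = 89°
rotate_crank_by(+29°): θ ← 89° +29° = 118°
crank pin P = (r cos θ, r sin θ) = (-20.187277, 37.966746)
h = r sin θ − e = 37.966746 − 6 = 31.966746
x = r cos θ + √(L² − h²) = -20.187277 + √(41209.0 − 1021.8729) = -20.187277 + 200.467272 = 180.279995

180.2800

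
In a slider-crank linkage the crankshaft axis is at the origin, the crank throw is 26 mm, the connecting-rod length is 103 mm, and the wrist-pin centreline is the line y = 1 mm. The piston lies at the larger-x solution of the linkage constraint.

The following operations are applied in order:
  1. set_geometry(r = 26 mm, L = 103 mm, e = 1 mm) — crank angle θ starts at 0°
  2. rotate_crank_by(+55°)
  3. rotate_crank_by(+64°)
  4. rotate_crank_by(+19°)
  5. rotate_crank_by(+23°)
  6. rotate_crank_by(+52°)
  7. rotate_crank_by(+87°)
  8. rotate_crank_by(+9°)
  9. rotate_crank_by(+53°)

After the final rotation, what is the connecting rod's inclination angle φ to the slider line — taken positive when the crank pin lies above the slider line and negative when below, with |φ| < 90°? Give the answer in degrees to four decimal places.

-0.0515

set_geometry: r = 26 mm, L = 103 mm, e = 1 mm; θ ← 0°
rotate_crank_by(+55°): θ ← 0° +55° = 55°
rotate_crank_by(+64°): θ ← 55° +64° = 119°
rotate_crank_by(+19°): θ ← 119° +19° = 138°
rotate_crank_by(+23°): θ ← 138° +23° = 161°
rotate_crank_by(+52°): θ ← 161° +52° = 213°
rotate_crank_by(+87°): θ ← 213° +87° = 300°
rotate_crank_by(+9°): θ ← 300° +9° = 309°
rotate_crank_by(+53°): θ ← 309° +53° = 362°
crank pin P = (r cos θ, r sin θ) = (25.984162, 0.907387)
h = r sin θ − e = 0.907387 − 1 = -0.092613
sin φ = h / L = -0.092613 / 103 = -0.00089916
φ = arcsin(-0.00089916) = -0.051518°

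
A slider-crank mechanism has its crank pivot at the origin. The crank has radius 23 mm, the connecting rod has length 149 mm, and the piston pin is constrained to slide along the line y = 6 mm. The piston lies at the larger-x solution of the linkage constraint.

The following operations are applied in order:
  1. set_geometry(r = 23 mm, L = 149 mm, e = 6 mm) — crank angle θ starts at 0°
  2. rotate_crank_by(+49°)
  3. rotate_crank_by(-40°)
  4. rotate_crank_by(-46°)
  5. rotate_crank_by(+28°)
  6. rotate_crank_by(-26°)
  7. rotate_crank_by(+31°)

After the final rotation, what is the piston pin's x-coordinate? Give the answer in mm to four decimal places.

set_geometry: r = 23 mm, L = 149 mm, e = 6 mm; θ ← 0°
rotate_crank_by(+49°): θ ← 0° +49° = 49°
rotate_crank_by(-40°): θ ← 49° -40° = 9°
rotate_crank_by(-46°): θ ← 9° -46° = -37°
rotate_crank_by(+28°): θ ← -37° +28° = -9°
rotate_crank_by(-26°): θ ← -9° -26° = -35°
rotate_crank_by(+31°): θ ← -35° +31° = -4°
crank pin P = (r cos θ, r sin θ) = (22.943973, -1.604399)
h = r sin θ − e = -1.604399 − 6 = -7.604399
x = r cos θ + √(L² − h²) = 22.943973 + √(22201.0 − 57.8269) = 22.943973 + 148.805824 = 171.749797

171.7498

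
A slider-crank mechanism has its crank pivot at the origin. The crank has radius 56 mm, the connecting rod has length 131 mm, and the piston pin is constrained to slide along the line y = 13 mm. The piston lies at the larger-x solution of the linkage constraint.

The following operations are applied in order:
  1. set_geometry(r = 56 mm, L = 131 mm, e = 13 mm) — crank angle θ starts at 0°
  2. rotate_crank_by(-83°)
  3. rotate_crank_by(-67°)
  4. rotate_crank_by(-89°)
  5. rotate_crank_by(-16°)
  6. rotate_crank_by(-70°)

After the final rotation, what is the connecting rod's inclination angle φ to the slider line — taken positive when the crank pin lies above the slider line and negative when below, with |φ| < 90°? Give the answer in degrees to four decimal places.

8.3927

set_geometry: r = 56 mm, L = 131 mm, e = 13 mm; θ ← 0°
rotate_crank_by(-83°): θ ← 0° -83° = -83°
rotate_crank_by(-67°): θ ← -83° -67° = -150°
rotate_crank_by(-89°): θ ← -150° -89° = -239°
rotate_crank_by(-16°): θ ← -239° -16° = -255°
rotate_crank_by(-70°): θ ← -255° -70° = -325°
crank pin P = (r cos θ, r sin θ) = (45.872514, 32.120280)
h = r sin θ − e = 32.120280 − 13 = 19.120280
sin φ = h / L = 19.120280 / 131 = 0.14595634
φ = arcsin(0.14595634) = 8.392663°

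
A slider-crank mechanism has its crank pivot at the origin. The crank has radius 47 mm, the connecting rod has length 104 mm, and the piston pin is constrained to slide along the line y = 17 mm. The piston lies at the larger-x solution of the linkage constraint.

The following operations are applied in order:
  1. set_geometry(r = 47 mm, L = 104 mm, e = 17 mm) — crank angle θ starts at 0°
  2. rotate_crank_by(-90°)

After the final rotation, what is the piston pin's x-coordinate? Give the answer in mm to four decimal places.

set_geometry: r = 47 mm, L = 104 mm, e = 17 mm; θ ← 0°
rotate_crank_by(-90°): θ ← 0° -90° = -90°
crank pin P = (r cos θ, r sin θ) = (0.000000, -47.000000)
h = r sin θ − e = -47.000000 − 17 = -64.000000
x = r cos θ + √(L² − h²) = 0.000000 + √(10816.0 − 4096.0000) = 0.000000 + 81.975606 = 81.975606

81.9756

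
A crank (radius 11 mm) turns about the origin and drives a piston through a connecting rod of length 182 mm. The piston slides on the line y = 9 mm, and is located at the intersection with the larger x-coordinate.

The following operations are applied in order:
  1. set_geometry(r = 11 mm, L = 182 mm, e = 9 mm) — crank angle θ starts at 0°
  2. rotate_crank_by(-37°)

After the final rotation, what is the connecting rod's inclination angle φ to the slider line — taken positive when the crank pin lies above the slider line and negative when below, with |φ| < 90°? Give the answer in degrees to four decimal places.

-4.9234

set_geometry: r = 11 mm, L = 182 mm, e = 9 mm; θ ← 0°
rotate_crank_by(-37°): θ ← 0° -37° = -37°
crank pin P = (r cos θ, r sin θ) = (8.784991, -6.619965)
h = r sin θ − e = -6.619965 − 9 = -15.619965
sin φ = h / L = -15.619965 / 182 = -0.08582398
φ = arcsin(-0.08582398) = -4.923409°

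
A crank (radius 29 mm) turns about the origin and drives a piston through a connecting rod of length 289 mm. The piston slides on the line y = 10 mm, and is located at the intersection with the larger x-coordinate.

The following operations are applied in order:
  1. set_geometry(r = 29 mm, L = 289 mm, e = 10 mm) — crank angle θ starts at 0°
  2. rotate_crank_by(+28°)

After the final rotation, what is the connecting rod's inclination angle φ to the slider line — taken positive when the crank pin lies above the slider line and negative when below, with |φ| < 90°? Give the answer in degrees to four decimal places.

0.7166

set_geometry: r = 29 mm, L = 289 mm, e = 10 mm; θ ← 0°
rotate_crank_by(+28°): θ ← 0° +28° = 28°
crank pin P = (r cos θ, r sin θ) = (25.605480, 13.614675)
h = r sin θ − e = 13.614675 − 10 = 3.614675
sin φ = h / L = 3.614675 / 289 = 0.01250753
φ = arcsin(0.01250753) = 0.716647°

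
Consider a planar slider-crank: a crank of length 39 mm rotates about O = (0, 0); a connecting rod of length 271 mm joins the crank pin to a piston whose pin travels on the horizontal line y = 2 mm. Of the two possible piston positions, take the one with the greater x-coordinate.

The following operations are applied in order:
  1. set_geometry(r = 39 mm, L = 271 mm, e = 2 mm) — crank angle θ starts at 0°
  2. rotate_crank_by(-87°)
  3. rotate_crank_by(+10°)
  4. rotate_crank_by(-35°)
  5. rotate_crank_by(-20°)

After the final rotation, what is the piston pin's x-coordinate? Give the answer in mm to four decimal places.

243.1270

set_geometry: r = 39 mm, L = 271 mm, e = 2 mm; θ ← 0°
rotate_crank_by(-87°): θ ← 0° -87° = -87°
rotate_crank_by(+10°): θ ← -87° +10° = -77°
rotate_crank_by(-35°): θ ← -77° -35° = -112°
rotate_crank_by(-20°): θ ← -112° -20° = -132°
crank pin P = (r cos θ, r sin θ) = (-26.096094, -28.982648)
h = r sin θ − e = -28.982648 − 2 = -30.982648
x = r cos θ + √(L² − h²) = -26.096094 + √(73441.0 − 959.9245) = -26.096094 + 269.223096 = 243.127003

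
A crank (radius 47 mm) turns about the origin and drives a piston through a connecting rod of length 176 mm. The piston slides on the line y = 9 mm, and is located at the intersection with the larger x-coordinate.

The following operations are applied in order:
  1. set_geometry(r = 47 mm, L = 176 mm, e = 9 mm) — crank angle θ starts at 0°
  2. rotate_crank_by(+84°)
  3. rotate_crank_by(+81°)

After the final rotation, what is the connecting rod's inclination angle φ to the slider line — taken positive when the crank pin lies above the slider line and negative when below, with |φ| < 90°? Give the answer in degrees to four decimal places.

set_geometry: r = 47 mm, L = 176 mm, e = 9 mm; θ ← 0°
rotate_crank_by(+84°): θ ← 0° +84° = 84°
rotate_crank_by(+81°): θ ← 84° +81° = 165°
crank pin P = (r cos θ, r sin θ) = (-45.398514, 12.164495)
h = r sin θ − e = 12.164495 − 9 = 3.164495
sin φ = h / L = 3.164495 / 176 = 0.01798009
φ = arcsin(0.01798009) = 1.030239°

1.0302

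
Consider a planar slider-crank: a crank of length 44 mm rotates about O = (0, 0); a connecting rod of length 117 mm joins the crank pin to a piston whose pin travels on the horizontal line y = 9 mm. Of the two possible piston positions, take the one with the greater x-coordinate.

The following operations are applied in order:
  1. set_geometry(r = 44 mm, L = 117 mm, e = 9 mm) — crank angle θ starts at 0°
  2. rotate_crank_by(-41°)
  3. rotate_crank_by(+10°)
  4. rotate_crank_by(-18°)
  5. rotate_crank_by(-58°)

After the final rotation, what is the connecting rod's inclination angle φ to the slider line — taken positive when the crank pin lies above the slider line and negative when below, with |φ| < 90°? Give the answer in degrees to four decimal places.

-25.8845

set_geometry: r = 44 mm, L = 117 mm, e = 9 mm; θ ← 0°
rotate_crank_by(-41°): θ ← 0° -41° = -41°
rotate_crank_by(+10°): θ ← -41° +10° = -31°
rotate_crank_by(-18°): θ ← -31° -18° = -49°
rotate_crank_by(-58°): θ ← -49° -58° = -107°
crank pin P = (r cos θ, r sin θ) = (-12.864355, -42.077409)
h = r sin θ − e = -42.077409 − 9 = -51.077409
sin φ = h / L = -51.077409 / 117 = -0.43655905
φ = arcsin(-0.43655905) = -25.884540°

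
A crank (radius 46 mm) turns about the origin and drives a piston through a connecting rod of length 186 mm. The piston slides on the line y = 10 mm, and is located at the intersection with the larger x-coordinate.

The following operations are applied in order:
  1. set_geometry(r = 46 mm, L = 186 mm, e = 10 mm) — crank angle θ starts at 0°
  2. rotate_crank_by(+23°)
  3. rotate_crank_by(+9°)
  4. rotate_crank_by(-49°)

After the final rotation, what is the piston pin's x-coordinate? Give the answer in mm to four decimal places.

228.5060

set_geometry: r = 46 mm, L = 186 mm, e = 10 mm; θ ← 0°
rotate_crank_by(+23°): θ ← 0° +23° = 23°
rotate_crank_by(+9°): θ ← 23° +9° = 32°
rotate_crank_by(-49°): θ ← 32° -49° = -17°
crank pin P = (r cos θ, r sin θ) = (43.990019, -13.449098)
h = r sin θ − e = -13.449098 − 10 = -23.449098
x = r cos θ + √(L² − h²) = 43.990019 + √(34596.0 − 549.8602) = 43.990019 + 184.515961 = 228.505980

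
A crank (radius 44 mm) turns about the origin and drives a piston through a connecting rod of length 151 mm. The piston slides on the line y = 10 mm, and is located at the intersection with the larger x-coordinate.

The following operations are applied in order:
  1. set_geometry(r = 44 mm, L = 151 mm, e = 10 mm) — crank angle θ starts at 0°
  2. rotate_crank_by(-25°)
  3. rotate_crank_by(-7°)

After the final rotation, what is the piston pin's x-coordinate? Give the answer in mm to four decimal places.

184.5928

set_geometry: r = 44 mm, L = 151 mm, e = 10 mm; θ ← 0°
rotate_crank_by(-25°): θ ← 0° -25° = -25°
rotate_crank_by(-7°): θ ← -25° -7° = -32°
crank pin P = (r cos θ, r sin θ) = (37.314116, -23.316448)
h = r sin θ − e = -23.316448 − 10 = -33.316448
x = r cos θ + √(L² − h²) = 37.314116 + √(22801.0 − 1109.9857) = 37.314116 + 147.278696 = 184.592812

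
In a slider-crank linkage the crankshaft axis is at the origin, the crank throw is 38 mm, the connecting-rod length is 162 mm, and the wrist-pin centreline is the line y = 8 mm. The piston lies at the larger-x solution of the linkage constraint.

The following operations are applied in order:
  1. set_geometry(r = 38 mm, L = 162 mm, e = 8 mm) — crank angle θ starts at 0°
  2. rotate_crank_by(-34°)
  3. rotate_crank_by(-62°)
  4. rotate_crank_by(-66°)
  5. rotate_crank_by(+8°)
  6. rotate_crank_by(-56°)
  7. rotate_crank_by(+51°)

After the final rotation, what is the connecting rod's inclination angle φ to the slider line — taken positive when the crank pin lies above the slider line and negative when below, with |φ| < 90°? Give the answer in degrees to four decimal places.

set_geometry: r = 38 mm, L = 162 mm, e = 8 mm; θ ← 0°
rotate_crank_by(-34°): θ ← 0° -34° = -34°
rotate_crank_by(-62°): θ ← -34° -62° = -96°
rotate_crank_by(-66°): θ ← -96° -66° = -162°
rotate_crank_by(+8°): θ ← -162° +8° = -154°
rotate_crank_by(-56°): θ ← -154° -56° = -210°
rotate_crank_by(+51°): θ ← -210° +51° = -159°
crank pin P = (r cos θ, r sin θ) = (-35.476056, -13.617982)
h = r sin θ − e = -13.617982 − 8 = -21.617982
sin φ = h / L = -21.617982 / 162 = -0.13344433
φ = arcsin(-0.13344433) = -7.668673°

-7.6687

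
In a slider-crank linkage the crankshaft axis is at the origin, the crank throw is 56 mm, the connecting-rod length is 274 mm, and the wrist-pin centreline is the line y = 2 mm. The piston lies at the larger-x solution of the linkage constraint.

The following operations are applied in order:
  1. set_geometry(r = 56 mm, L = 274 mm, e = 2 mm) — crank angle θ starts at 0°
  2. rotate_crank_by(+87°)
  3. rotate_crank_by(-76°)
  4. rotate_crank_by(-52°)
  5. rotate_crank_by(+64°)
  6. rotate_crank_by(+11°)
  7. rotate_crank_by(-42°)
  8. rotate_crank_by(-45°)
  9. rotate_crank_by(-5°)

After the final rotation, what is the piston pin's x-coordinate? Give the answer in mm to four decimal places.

299.1688

set_geometry: r = 56 mm, L = 274 mm, e = 2 mm; θ ← 0°
rotate_crank_by(+87°): θ ← 0° +87° = 87°
rotate_crank_by(-76°): θ ← 87° -76° = 11°
rotate_crank_by(-52°): θ ← 11° -52° = -41°
rotate_crank_by(+64°): θ ← -41° +64° = 23°
rotate_crank_by(+11°): θ ← 23° +11° = 34°
rotate_crank_by(-42°): θ ← 34° -42° = -8°
rotate_crank_by(-45°): θ ← -8° -45° = -53°
rotate_crank_by(-5°): θ ← -53° -5° = -58°
crank pin P = (r cos θ, r sin θ) = (29.675479, -47.490693)
h = r sin θ − e = -47.490693 − 2 = -49.490693
x = r cos θ + √(L² − h²) = 29.675479 + √(75076.0 − 2449.3287) = 29.675479 + 269.493360 = 299.168839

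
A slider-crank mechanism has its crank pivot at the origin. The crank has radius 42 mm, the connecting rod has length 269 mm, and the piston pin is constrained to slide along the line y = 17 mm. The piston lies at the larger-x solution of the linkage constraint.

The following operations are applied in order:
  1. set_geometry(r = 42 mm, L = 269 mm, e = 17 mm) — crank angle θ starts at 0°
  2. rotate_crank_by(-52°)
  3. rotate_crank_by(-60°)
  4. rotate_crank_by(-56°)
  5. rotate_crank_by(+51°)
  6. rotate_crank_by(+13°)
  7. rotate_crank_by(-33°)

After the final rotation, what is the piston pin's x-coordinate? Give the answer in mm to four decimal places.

234.3824

set_geometry: r = 42 mm, L = 269 mm, e = 17 mm; θ ← 0°
rotate_crank_by(-52°): θ ← 0° -52° = -52°
rotate_crank_by(-60°): θ ← -52° -60° = -112°
rotate_crank_by(-56°): θ ← -112° -56° = -168°
rotate_crank_by(+51°): θ ← -168° +51° = -117°
rotate_crank_by(+13°): θ ← -117° +13° = -104°
rotate_crank_by(-33°): θ ← -104° -33° = -137°
crank pin P = (r cos θ, r sin θ) = (-30.716855, -28.643931)
h = r sin θ − e = -28.643931 − 17 = -45.643931
x = r cos θ + √(L² − h²) = -30.716855 + √(72361.0 − 2083.3684) = -30.716855 + 265.099286 = 234.382431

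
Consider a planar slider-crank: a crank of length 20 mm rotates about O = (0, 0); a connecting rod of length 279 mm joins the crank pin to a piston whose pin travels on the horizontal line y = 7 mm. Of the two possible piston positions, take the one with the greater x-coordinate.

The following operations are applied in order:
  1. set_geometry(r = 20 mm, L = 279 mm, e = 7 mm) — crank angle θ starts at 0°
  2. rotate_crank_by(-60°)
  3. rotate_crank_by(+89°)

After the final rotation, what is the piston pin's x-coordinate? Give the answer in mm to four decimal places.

296.4794

set_geometry: r = 20 mm, L = 279 mm, e = 7 mm; θ ← 0°
rotate_crank_by(-60°): θ ← 0° -60° = -60°
rotate_crank_by(+89°): θ ← -60° +89° = 29°
crank pin P = (r cos θ, r sin θ) = (17.492394, 9.696192)
h = r sin θ − e = 9.696192 − 7 = 2.696192
x = r cos θ + √(L² − h²) = 17.492394 + √(77841.0 − 7.2695) = 17.492394 + 278.986972 = 296.479366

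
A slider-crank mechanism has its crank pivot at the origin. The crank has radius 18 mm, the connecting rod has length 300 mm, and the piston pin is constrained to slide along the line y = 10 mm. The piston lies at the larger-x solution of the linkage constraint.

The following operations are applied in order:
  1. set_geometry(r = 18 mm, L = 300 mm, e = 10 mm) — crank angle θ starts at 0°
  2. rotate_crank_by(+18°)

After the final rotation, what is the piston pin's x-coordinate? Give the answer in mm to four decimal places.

317.0862

set_geometry: r = 18 mm, L = 300 mm, e = 10 mm; θ ← 0°
rotate_crank_by(+18°): θ ← 0° +18° = 18°
crank pin P = (r cos θ, r sin θ) = (17.119017, 5.562306)
h = r sin θ − e = 5.562306 − 10 = -4.437694
x = r cos θ + √(L² − h²) = 17.119017 + √(90000.0 − 19.6931) = 17.119017 + 299.967176 = 317.086194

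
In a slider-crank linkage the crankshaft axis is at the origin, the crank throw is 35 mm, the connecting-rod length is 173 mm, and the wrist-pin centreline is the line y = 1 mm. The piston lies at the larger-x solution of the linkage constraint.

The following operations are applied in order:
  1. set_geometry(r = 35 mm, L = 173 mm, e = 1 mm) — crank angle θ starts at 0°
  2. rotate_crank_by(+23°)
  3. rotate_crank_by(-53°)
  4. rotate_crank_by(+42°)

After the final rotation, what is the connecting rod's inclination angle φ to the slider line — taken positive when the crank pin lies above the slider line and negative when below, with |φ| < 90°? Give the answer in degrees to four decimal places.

2.0793

set_geometry: r = 35 mm, L = 173 mm, e = 1 mm; θ ← 0°
rotate_crank_by(+23°): θ ← 0° +23° = 23°
rotate_crank_by(-53°): θ ← 23° -53° = -30°
rotate_crank_by(+42°): θ ← -30° +42° = 12°
crank pin P = (r cos θ, r sin θ) = (34.235166, 7.276909)
h = r sin θ − e = 7.276909 − 1 = 6.276909
sin φ = h / L = 6.276909 / 173 = 0.03628271
φ = arcsin(0.03628271) = 2.079303°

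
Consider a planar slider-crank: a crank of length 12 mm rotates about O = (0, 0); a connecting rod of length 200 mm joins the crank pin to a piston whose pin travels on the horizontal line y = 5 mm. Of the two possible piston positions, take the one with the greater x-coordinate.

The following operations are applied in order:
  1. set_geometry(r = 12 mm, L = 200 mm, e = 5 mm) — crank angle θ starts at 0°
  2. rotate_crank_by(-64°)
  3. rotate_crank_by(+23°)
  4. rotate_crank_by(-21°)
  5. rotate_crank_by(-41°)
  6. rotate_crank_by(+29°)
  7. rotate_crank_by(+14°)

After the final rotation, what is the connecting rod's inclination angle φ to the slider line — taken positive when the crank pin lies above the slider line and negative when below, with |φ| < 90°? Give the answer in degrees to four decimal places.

set_geometry: r = 12 mm, L = 200 mm, e = 5 mm; θ ← 0°
rotate_crank_by(-64°): θ ← 0° -64° = -64°
rotate_crank_by(+23°): θ ← -64° +23° = -41°
rotate_crank_by(-21°): θ ← -41° -21° = -62°
rotate_crank_by(-41°): θ ← -62° -41° = -103°
rotate_crank_by(+29°): θ ← -103° +29° = -74°
rotate_crank_by(+14°): θ ← -74° +14° = -60°
crank pin P = (r cos θ, r sin θ) = (6.000000, -10.392305)
h = r sin θ − e = -10.392305 − 5 = -15.392305
sin φ = h / L = -15.392305 / 200 = -0.07696152
φ = arcsin(-0.07696152) = -4.413935°

-4.4139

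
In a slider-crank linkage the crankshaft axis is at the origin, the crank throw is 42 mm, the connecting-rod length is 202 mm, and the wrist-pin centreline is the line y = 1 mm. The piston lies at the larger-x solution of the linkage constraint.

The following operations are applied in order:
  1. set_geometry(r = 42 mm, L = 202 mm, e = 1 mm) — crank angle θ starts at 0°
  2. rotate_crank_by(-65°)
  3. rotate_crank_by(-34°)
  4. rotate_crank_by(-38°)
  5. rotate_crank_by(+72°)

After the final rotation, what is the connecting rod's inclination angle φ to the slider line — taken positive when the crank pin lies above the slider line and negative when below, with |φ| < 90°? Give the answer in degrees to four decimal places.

set_geometry: r = 42 mm, L = 202 mm, e = 1 mm; θ ← 0°
rotate_crank_by(-65°): θ ← 0° -65° = -65°
rotate_crank_by(-34°): θ ← -65° -34° = -99°
rotate_crank_by(-38°): θ ← -99° -38° = -137°
rotate_crank_by(+72°): θ ← -137° +72° = -65°
crank pin P = (r cos θ, r sin θ) = (17.749967, -38.064927)
h = r sin θ − e = -38.064927 − 1 = -39.064927
sin φ = h / L = -39.064927 / 202 = -0.19339073
φ = arcsin(-0.19339073) = -11.150730°

-11.1507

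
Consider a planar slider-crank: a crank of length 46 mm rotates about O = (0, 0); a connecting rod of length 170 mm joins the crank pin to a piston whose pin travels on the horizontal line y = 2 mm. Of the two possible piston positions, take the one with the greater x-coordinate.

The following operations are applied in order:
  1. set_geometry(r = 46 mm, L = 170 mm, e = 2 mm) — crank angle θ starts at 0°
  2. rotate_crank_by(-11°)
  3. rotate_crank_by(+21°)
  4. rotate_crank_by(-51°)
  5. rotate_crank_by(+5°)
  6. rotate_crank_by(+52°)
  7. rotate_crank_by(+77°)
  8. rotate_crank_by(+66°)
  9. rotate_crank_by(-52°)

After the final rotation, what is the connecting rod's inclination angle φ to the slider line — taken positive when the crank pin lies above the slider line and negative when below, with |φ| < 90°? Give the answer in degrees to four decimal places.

14.3001

set_geometry: r = 46 mm, L = 170 mm, e = 2 mm; θ ← 0°
rotate_crank_by(-11°): θ ← 0° -11° = -11°
rotate_crank_by(+21°): θ ← -11° +21° = 10°
rotate_crank_by(-51°): θ ← 10° -51° = -41°
rotate_crank_by(+5°): θ ← -41° +5° = -36°
rotate_crank_by(+52°): θ ← -36° +52° = 16°
rotate_crank_by(+77°): θ ← 16° +77° = 93°
rotate_crank_by(+66°): θ ← 93° +66° = 159°
rotate_crank_by(-52°): θ ← 159° -52° = 107°
crank pin P = (r cos θ, r sin θ) = (-13.449098, 43.990019)
h = r sin θ − e = 43.990019 − 2 = 41.990019
sin φ = h / L = 41.990019 / 170 = 0.24700011
φ = arcsin(0.24700011) = 14.300065°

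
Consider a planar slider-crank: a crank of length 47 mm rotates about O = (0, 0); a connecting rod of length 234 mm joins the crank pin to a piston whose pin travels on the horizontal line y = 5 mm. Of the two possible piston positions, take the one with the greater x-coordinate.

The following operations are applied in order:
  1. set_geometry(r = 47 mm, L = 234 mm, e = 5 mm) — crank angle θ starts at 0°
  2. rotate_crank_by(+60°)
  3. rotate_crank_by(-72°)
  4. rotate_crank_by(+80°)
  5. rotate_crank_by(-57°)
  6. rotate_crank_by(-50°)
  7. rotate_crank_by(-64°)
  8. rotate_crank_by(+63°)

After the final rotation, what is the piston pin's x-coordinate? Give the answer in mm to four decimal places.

267.3397

set_geometry: r = 47 mm, L = 234 mm, e = 5 mm; θ ← 0°
rotate_crank_by(+60°): θ ← 0° +60° = 60°
rotate_crank_by(-72°): θ ← 60° -72° = -12°
rotate_crank_by(+80°): θ ← -12° +80° = 68°
rotate_crank_by(-57°): θ ← 68° -57° = 11°
rotate_crank_by(-50°): θ ← 11° -50° = -39°
rotate_crank_by(-64°): θ ← -39° -64° = -103°
rotate_crank_by(+63°): θ ← -103° +63° = -40°
crank pin P = (r cos θ, r sin θ) = (36.004089, -30.211018)
h = r sin θ − e = -30.211018 − 5 = -35.211018
x = r cos θ + √(L² − h²) = 36.004089 + √(54756.0 − 1239.8158) = 36.004089 + 231.335653 = 267.339742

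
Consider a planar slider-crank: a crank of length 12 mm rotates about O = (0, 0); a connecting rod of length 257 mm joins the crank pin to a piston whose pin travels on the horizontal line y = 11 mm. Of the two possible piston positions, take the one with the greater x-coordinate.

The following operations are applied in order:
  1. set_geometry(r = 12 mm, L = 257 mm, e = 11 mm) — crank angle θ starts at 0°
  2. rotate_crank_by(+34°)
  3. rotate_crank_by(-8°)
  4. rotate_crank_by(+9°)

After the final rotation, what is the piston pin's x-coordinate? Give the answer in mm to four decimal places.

set_geometry: r = 12 mm, L = 257 mm, e = 11 mm; θ ← 0°
rotate_crank_by(+34°): θ ← 0° +34° = 34°
rotate_crank_by(-8°): θ ← 34° -8° = 26°
rotate_crank_by(+9°): θ ← 26° +9° = 35°
crank pin P = (r cos θ, r sin θ) = (9.829825, 6.882917)
h = r sin θ − e = 6.882917 − 11 = -4.117083
x = r cos θ + √(L² − h²) = 9.829825 + √(66049.0 − 16.9504) = 9.829825 + 256.967021 = 266.796845

266.7968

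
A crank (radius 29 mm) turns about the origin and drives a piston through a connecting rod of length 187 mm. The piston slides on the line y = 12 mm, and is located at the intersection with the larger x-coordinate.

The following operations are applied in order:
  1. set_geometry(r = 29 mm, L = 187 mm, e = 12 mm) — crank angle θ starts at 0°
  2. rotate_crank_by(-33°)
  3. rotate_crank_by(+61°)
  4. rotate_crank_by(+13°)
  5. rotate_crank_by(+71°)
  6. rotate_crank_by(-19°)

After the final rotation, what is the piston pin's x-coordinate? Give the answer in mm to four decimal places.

set_geometry: r = 29 mm, L = 187 mm, e = 12 mm; θ ← 0°
rotate_crank_by(-33°): θ ← 0° -33° = -33°
rotate_crank_by(+61°): θ ← -33° +61° = 28°
rotate_crank_by(+13°): θ ← 28° +13° = 41°
rotate_crank_by(+71°): θ ← 41° +71° = 112°
rotate_crank_by(-19°): θ ← 112° -19° = 93°
crank pin P = (r cos θ, r sin θ) = (-1.517743, 28.960257)
h = r sin θ − e = 28.960257 − 12 = 16.960257
x = r cos θ + √(L² − h²) = -1.517743 + √(34969.0 − 287.6503) = -1.517743 + 186.229293 = 184.711551

184.7116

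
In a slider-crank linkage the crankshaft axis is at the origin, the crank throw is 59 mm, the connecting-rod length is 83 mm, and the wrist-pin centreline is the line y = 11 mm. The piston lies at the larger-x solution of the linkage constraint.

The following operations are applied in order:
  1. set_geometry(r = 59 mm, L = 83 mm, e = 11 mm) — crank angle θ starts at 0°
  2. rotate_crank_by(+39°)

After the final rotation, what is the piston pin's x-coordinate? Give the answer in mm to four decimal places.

set_geometry: r = 59 mm, L = 83 mm, e = 11 mm; θ ← 0°
rotate_crank_by(+39°): θ ← 0° +39° = 39°
crank pin P = (r cos θ, r sin θ) = (45.851612, 37.129903)
h = r sin θ − e = 37.129903 − 11 = 26.129903
x = r cos θ + √(L² − h²) = 45.851612 + √(6889.0 − 682.7718) = 45.851612 + 78.779618 = 124.631229

124.6312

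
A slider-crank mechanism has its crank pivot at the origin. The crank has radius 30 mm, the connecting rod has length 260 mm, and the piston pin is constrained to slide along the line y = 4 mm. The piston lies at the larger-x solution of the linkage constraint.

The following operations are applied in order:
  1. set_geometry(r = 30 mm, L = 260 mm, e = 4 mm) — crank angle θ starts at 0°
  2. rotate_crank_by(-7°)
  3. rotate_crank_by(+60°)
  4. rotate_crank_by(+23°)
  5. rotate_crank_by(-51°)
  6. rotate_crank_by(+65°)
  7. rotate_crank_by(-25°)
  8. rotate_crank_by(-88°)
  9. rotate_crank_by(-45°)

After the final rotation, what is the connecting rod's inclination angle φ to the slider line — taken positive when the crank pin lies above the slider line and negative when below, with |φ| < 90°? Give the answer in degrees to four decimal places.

-7.0287

set_geometry: r = 30 mm, L = 260 mm, e = 4 mm; θ ← 0°
rotate_crank_by(-7°): θ ← 0° -7° = -7°
rotate_crank_by(+60°): θ ← -7° +60° = 53°
rotate_crank_by(+23°): θ ← 53° +23° = 76°
rotate_crank_by(-51°): θ ← 76° -51° = 25°
rotate_crank_by(+65°): θ ← 25° +65° = 90°
rotate_crank_by(-25°): θ ← 90° -25° = 65°
rotate_crank_by(-88°): θ ← 65° -88° = -23°
rotate_crank_by(-45°): θ ← -23° -45° = -68°
crank pin P = (r cos θ, r sin θ) = (11.238198, -27.815516)
h = r sin θ − e = -27.815516 − 4 = -31.815516
sin φ = h / L = -31.815516 / 260 = -0.12236737
φ = arcsin(-0.12236737) = -7.028750°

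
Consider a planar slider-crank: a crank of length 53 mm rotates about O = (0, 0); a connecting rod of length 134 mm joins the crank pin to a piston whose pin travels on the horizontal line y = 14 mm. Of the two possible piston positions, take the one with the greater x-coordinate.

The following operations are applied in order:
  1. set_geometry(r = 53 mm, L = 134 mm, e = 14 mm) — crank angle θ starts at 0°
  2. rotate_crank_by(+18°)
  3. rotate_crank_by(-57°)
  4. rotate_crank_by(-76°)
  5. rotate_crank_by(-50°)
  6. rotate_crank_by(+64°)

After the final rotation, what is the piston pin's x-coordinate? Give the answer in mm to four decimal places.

106.4913

set_geometry: r = 53 mm, L = 134 mm, e = 14 mm; θ ← 0°
rotate_crank_by(+18°): θ ← 0° +18° = 18°
rotate_crank_by(-57°): θ ← 18° -57° = -39°
rotate_crank_by(-76°): θ ← -39° -76° = -115°
rotate_crank_by(-50°): θ ← -115° -50° = -165°
rotate_crank_by(+64°): θ ← -165° +64° = -101°
crank pin P = (r cos θ, r sin θ) = (-10.112877, -52.026241)
h = r sin θ − e = -52.026241 − 14 = -66.026241
x = r cos θ + √(L² − h²) = -10.112877 + √(17956.0 − 4359.4645) = -10.112877 + 116.604183 = 106.491306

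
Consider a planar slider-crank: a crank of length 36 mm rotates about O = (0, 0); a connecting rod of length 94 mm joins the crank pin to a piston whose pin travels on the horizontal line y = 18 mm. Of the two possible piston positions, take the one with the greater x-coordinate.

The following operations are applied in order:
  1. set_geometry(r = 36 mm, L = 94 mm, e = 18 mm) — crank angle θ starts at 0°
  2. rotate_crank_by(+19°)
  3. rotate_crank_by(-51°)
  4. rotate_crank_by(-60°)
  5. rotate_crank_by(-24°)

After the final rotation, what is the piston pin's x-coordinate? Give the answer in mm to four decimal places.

63.5925

set_geometry: r = 36 mm, L = 94 mm, e = 18 mm; θ ← 0°
rotate_crank_by(+19°): θ ← 0° +19° = 19°
rotate_crank_by(-51°): θ ← 19° -51° = -32°
rotate_crank_by(-60°): θ ← -32° -60° = -92°
rotate_crank_by(-24°): θ ← -92° -24° = -116°
crank pin P = (r cos θ, r sin θ) = (-15.781361, -32.356586)
h = r sin θ − e = -32.356586 − 18 = -50.356586
x = r cos θ + √(L² − h²) = -15.781361 + √(8836.0 − 2535.7857) = -15.781361 + 79.373889 = 63.592528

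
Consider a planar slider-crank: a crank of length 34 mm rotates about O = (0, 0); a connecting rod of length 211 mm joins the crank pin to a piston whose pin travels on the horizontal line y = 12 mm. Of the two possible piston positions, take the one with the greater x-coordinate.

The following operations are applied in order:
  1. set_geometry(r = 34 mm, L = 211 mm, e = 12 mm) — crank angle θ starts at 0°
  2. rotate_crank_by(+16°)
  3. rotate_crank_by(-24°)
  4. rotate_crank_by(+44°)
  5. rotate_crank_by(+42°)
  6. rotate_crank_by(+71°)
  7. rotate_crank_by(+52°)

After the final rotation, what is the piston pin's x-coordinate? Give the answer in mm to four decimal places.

177.8677

set_geometry: r = 34 mm, L = 211 mm, e = 12 mm; θ ← 0°
rotate_crank_by(+16°): θ ← 0° +16° = 16°
rotate_crank_by(-24°): θ ← 16° -24° = -8°
rotate_crank_by(+44°): θ ← -8° +44° = 36°
rotate_crank_by(+42°): θ ← 36° +42° = 78°
rotate_crank_by(+71°): θ ← 78° +71° = 149°
rotate_crank_by(+52°): θ ← 149° +52° = 201°
crank pin P = (r cos θ, r sin θ) = (-31.741735, -12.184510)
h = r sin θ − e = -12.184510 − 12 = -24.184510
x = r cos θ + √(L² − h²) = -31.741735 + √(44521.0 − 584.8905) = -31.741735 + 209.609421 = 177.867687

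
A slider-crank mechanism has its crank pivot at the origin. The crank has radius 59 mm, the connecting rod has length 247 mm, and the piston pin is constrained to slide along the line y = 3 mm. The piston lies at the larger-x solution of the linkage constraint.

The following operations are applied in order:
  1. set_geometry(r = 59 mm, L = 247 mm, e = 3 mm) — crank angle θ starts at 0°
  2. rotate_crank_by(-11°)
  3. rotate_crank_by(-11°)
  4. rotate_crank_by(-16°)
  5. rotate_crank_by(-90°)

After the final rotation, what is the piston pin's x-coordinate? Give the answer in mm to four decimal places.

set_geometry: r = 59 mm, L = 247 mm, e = 3 mm; θ ← 0°
rotate_crank_by(-11°): θ ← 0° -11° = -11°
rotate_crank_by(-11°): θ ← -11° -11° = -22°
rotate_crank_by(-16°): θ ← -22° -16° = -38°
rotate_crank_by(-90°): θ ← -38° -90° = -128°
crank pin P = (r cos θ, r sin θ) = (-36.324027, -46.492634)
h = r sin θ − e = -46.492634 − 3 = -49.492634
x = r cos θ + √(L² − h²) = -36.324027 + √(61009.0 − 2449.5209) = -36.324027 + 241.990659 = 205.666632

205.6666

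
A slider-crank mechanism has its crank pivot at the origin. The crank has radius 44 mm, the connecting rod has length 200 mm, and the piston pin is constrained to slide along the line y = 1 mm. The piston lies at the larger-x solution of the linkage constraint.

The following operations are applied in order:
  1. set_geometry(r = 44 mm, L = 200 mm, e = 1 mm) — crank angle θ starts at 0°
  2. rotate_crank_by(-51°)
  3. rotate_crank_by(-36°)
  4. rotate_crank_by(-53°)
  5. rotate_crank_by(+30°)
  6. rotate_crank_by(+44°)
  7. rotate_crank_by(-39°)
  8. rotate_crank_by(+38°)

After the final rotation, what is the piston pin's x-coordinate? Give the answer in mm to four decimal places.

set_geometry: r = 44 mm, L = 200 mm, e = 1 mm; θ ← 0°
rotate_crank_by(-51°): θ ← 0° -51° = -51°
rotate_crank_by(-36°): θ ← -51° -36° = -87°
rotate_crank_by(-53°): θ ← -87° -53° = -140°
rotate_crank_by(+30°): θ ← -140° +30° = -110°
rotate_crank_by(+44°): θ ← -110° +44° = -66°
rotate_crank_by(-39°): θ ← -66° -39° = -105°
rotate_crank_by(+38°): θ ← -105° +38° = -67°
crank pin P = (r cos θ, r sin θ) = (17.192170, -40.502214)
h = r sin θ − e = -40.502214 − 1 = -41.502214
x = r cos θ + √(L² − h²) = 17.192170 + √(40000.0 − 1722.4337) = 17.192170 + 195.646534 = 212.838704

212.8387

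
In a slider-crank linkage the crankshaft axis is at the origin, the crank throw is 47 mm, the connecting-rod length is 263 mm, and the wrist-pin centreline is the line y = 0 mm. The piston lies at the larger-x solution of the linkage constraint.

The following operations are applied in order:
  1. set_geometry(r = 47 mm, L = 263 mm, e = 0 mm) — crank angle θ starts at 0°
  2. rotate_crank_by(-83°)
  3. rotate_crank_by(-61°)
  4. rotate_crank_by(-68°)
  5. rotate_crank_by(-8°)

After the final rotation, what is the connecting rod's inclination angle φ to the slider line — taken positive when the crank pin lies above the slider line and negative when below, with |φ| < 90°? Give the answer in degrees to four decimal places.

6.5962

set_geometry: r = 47 mm, L = 263 mm, e = 0 mm; θ ← 0°
rotate_crank_by(-83°): θ ← 0° -83° = -83°
rotate_crank_by(-61°): θ ← -83° -61° = -144°
rotate_crank_by(-68°): θ ← -144° -68° = -212°
rotate_crank_by(-8°): θ ← -212° -8° = -220°
crank pin P = (r cos θ, r sin θ) = (-36.004089, 30.211018)
h = r sin θ − e = 30.211018 − 0 = 30.211018
sin φ = h / L = 30.211018 / 263 = 0.11487079
φ = arcsin(0.11487079) = 6.596172°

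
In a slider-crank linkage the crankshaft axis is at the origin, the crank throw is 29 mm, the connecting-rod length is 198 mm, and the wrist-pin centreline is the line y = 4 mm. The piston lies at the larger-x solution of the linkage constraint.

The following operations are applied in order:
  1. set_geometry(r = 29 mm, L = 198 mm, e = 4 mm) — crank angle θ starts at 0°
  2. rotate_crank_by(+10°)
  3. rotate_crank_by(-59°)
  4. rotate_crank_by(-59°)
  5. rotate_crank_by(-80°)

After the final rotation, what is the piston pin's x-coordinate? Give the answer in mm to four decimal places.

set_geometry: r = 29 mm, L = 198 mm, e = 4 mm; θ ← 0°
rotate_crank_by(+10°): θ ← 0° +10° = 10°
rotate_crank_by(-59°): θ ← 10° -59° = -49°
rotate_crank_by(-59°): θ ← -49° -59° = -108°
rotate_crank_by(-80°): θ ← -108° -80° = -188°
crank pin P = (r cos θ, r sin θ) = (-28.717774, 4.036020)
h = r sin θ − e = 4.036020 − 4 = 0.036020
x = r cos θ + √(L² − h²) = -28.717774 + √(39204.0 − 0.0013) = -28.717774 + 197.999997 = 169.282223

169.2822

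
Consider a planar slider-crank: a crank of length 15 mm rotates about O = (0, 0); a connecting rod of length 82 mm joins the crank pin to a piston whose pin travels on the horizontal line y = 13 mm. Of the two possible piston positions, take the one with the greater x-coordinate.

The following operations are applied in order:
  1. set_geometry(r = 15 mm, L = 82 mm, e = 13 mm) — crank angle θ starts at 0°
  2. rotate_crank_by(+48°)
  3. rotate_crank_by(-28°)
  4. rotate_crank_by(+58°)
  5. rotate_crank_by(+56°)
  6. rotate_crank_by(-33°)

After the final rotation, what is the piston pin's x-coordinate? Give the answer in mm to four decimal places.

79.1197

set_geometry: r = 15 mm, L = 82 mm, e = 13 mm; θ ← 0°
rotate_crank_by(+48°): θ ← 0° +48° = 48°
rotate_crank_by(-28°): θ ← 48° -28° = 20°
rotate_crank_by(+58°): θ ← 20° +58° = 78°
rotate_crank_by(+56°): θ ← 78° +56° = 134°
rotate_crank_by(-33°): θ ← 134° -33° = 101°
crank pin P = (r cos θ, r sin θ) = (-2.862135, 14.724408)
h = r sin θ − e = 14.724408 − 13 = 1.724408
x = r cos θ + √(L² − h²) = -2.862135 + √(6724.0 − 2.9736) = -2.862135 + 81.981866 = 79.119731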